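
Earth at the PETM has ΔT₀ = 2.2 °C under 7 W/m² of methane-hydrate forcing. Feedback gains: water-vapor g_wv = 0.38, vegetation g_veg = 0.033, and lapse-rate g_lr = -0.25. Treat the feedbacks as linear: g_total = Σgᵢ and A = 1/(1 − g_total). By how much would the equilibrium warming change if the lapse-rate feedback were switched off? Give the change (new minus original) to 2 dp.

1.12 °C

Original: g = 0.163, ΔT = 2.2/(1−0.163) = 2.6284 °C.
Without lapse-rate: g' = 0.413, ΔT' = 2.2/(1−0.413) = 3.7479 °C.
Change = 3.7479 − 2.6284 = 1.12 °C.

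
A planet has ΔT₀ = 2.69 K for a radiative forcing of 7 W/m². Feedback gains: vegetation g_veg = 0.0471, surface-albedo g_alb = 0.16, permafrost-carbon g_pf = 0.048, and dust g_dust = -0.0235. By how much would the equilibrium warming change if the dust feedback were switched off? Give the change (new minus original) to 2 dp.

0.11 K

Original: g = 0.2316, ΔT = 2.69/(1−0.2316) = 3.5008 K.
Without dust: g' = 0.2551, ΔT' = 2.69/(1−0.2551) = 3.6112 K.
Change = 3.6112 − 3.5008 = 0.11 K.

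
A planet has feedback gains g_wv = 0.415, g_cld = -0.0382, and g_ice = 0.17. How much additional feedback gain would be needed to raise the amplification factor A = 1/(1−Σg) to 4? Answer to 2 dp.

0.20

Current total gain = 0.5468.
Target gain for A = 4: g* = 1 − 1/4 = 0.75.
Additional gain needed = 0.75 − 0.5468 = 0.20.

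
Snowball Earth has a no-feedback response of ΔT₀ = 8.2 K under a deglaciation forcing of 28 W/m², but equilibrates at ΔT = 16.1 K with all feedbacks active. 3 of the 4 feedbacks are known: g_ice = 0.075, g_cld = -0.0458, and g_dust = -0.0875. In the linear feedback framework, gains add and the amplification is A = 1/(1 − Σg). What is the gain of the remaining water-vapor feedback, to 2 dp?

0.55

Amplification A = ΔT/ΔT₀ = 16.1/8.2 = 1.963.
Total gain g = 1 − 1/A = 1 − 1/1.963 = 0.4906.
Known gains sum to 0.075 − 0.0458 − 0.0875 = -0.0583.
g_wv = 0.4906 + 0.0583 = 0.55.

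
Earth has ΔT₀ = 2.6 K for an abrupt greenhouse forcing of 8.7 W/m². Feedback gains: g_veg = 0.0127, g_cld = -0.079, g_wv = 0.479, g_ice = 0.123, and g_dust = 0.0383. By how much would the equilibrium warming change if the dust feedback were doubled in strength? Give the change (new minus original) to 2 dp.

0.60 K

Original: g = 0.574, ΔT = 2.6/(1−0.574) = 6.1033 K.
With doubled dust: g' = 0.6123, ΔT' = 2.6/(1−0.6123) = 6.7062 K.
Change = 6.7062 − 6.1033 = 0.60 K.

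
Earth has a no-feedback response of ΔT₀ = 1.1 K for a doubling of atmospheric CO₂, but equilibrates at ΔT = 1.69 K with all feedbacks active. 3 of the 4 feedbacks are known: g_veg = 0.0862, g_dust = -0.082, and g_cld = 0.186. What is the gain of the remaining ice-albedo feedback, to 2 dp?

0.16

Amplification A = ΔT/ΔT₀ = 1.69/1.1 = 1.536.
Total gain g = 1 − 1/A = 1 − 1/1.536 = 0.349.
Known gains sum to 0.0862 − 0.082 + 0.186 = 0.1902.
g_ice = 0.349 − 0.1902 = 0.16.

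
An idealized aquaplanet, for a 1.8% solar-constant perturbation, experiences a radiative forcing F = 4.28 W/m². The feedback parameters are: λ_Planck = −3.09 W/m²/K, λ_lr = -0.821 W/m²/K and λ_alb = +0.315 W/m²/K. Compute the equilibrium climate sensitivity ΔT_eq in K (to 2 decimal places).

Net feedback parameter λ = (−3.09) + (-0.821) + (+0.315) = -3.596 W/m²/K.
ΔT = −F/λ = −4.28/(-3.596) = 1.19 K.

1.19 K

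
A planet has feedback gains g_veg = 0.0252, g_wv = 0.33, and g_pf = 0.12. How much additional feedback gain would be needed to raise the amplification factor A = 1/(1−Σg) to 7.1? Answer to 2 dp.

Current total gain = 0.4752.
Target gain for A = 7.1: g* = 1 − 1/7.1 = 0.8592.
Additional gain needed = 0.8592 − 0.4752 = 0.38.

0.38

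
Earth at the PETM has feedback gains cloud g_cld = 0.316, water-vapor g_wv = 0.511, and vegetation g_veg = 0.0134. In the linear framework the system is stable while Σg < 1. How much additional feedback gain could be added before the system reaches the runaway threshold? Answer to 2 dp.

Current total gain = 0.316 + 0.511 + 0.0134 = 0.8404.
Margin to runaway = 1 − 0.8404 = 0.16.

0.16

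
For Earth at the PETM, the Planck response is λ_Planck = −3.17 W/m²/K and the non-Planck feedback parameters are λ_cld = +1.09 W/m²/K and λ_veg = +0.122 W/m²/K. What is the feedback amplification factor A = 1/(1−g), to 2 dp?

1.62

Convert to gains: g_cld = 1.09/3.17 = 0.3438; g_veg = 0.122/3.17 = 0.03849.
Total gain g = 0.38229.
A = 1/(1 − 0.38229) = 1.62.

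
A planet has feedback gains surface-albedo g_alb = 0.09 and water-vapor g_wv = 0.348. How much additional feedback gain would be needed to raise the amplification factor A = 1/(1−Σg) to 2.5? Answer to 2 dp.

Current total gain = 0.438.
Target gain for A = 2.5: g* = 1 − 1/2.5 = 0.6.
Additional gain needed = 0.6 − 0.438 = 0.16.

0.16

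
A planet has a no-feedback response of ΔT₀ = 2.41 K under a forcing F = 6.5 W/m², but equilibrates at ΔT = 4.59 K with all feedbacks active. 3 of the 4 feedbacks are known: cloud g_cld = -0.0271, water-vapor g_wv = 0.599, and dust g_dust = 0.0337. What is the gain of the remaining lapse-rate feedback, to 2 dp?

-0.13

Amplification A = ΔT/ΔT₀ = 4.59/2.41 = 1.905.
Total gain g = 1 − 1/A = 1 − 1/1.905 = 0.4751.
Known gains sum to -0.0271 + 0.599 + 0.0337 = 0.6056.
g_lr = 0.4751 − 0.6056 = -0.13.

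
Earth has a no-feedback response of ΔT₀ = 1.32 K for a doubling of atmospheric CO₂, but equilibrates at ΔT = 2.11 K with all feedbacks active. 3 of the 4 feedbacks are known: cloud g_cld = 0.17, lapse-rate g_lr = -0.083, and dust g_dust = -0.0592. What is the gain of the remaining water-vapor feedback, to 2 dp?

Amplification A = ΔT/ΔT₀ = 2.11/1.32 = 1.598.
Total gain g = 1 − 1/A = 1 − 1/1.598 = 0.3742.
Known gains sum to 0.17 − 0.083 − 0.0592 = 0.0278.
g_wv = 0.3742 − 0.0278 = 0.35.

0.35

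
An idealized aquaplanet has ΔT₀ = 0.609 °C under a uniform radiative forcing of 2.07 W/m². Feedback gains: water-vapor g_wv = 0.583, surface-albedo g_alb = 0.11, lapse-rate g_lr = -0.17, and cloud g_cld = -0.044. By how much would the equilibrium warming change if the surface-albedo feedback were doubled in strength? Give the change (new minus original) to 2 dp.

Original: g = 0.479, ΔT = 0.609/(1−0.479) = 1.1689 °C.
With doubled surface-albedo: g' = 0.589, ΔT' = 0.609/(1−0.589) = 1.4818 °C.
Change = 1.4818 − 1.1689 = 0.31 °C.

0.31 °C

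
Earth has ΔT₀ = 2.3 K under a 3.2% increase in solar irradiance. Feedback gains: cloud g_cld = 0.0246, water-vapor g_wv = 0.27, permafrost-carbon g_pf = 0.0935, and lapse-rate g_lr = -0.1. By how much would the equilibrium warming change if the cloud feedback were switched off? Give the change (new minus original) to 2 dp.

Original: g = 0.2881, ΔT = 2.3/(1−0.2881) = 3.2308 K.
Without cloud: g' = 0.2635, ΔT' = 2.3/(1−0.2635) = 3.1229 K.
Change = 3.1229 − 3.2308 = -0.11 K.

-0.11 K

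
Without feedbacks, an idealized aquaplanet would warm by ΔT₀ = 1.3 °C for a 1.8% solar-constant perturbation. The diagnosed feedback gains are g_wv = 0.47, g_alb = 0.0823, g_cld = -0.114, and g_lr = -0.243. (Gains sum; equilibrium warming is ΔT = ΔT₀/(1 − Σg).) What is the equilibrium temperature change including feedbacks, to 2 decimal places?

1.62 °C

Total gain g = 0.47 + 0.0823 − 0.114 − 0.243 = 0.1953.
Amplification A = 1/(1 − 0.1953) = 1.243.
ΔT = 1.3 × 1.243 = 1.62 °C.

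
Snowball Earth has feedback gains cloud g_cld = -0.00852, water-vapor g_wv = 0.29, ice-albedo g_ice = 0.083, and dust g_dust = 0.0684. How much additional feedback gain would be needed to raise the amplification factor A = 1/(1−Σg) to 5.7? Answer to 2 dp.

0.39

Current total gain = 0.43288.
Target gain for A = 5.7: g* = 1 − 1/5.7 = 0.8246.
Additional gain needed = 0.8246 − 0.43288 = 0.39.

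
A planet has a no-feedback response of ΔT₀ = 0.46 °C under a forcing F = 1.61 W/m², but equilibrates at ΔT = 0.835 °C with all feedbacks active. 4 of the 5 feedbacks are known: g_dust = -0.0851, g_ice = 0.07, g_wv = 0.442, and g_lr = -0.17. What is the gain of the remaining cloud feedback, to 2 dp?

Amplification A = ΔT/ΔT₀ = 0.835/0.46 = 1.815.
Total gain g = 1 − 1/A = 1 − 1/1.815 = 0.449.
Known gains sum to -0.0851 + 0.07 + 0.442 − 0.17 = 0.2569.
g_cld = 0.449 − 0.2569 = 0.19.

0.19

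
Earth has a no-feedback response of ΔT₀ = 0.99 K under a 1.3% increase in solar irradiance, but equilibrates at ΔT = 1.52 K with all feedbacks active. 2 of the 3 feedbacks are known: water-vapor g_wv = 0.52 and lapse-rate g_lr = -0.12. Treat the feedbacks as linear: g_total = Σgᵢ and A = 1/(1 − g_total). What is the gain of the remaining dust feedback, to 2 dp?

Amplification A = ΔT/ΔT₀ = 1.52/0.99 = 1.535.
Total gain g = 1 − 1/A = 1 − 1/1.535 = 0.3485.
Known gains sum to 0.52 − 0.12 = 0.4.
g_dust = 0.3485 − 0.4 = -0.05.

-0.05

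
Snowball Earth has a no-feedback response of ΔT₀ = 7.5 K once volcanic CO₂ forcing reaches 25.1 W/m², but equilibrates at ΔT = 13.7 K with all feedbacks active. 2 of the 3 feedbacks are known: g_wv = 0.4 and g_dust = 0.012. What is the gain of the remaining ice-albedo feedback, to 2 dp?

Amplification A = ΔT/ΔT₀ = 13.7/7.5 = 1.827.
Total gain g = 1 − 1/A = 1 − 1/1.827 = 0.4527.
Known gains sum to 0.4 + 0.012 = 0.412.
g_ice = 0.4527 − 0.412 = 0.04.

0.04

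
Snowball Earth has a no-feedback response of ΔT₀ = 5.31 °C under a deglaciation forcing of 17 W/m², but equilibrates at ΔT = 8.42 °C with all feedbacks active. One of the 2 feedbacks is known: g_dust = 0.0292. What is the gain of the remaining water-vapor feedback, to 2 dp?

Amplification A = ΔT/ΔT₀ = 8.42/5.31 = 1.586.
Total gain g = 1 − 1/A = 1 − 1/1.586 = 0.3695.
The known gain is 0.0292.
g_wv = 0.3695 − 0.0292 = 0.34.

0.34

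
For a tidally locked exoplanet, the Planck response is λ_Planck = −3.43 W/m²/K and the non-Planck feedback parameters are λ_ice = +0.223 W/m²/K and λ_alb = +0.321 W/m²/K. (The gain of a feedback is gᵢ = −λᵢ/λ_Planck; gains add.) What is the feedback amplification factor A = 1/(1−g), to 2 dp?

1.19

Convert to gains: g_ice = 0.223/3.43 = 0.06501; g_alb = 0.321/3.43 = 0.09359.
Total gain g = 0.1586.
A = 1/(1 − 0.1586) = 1.19.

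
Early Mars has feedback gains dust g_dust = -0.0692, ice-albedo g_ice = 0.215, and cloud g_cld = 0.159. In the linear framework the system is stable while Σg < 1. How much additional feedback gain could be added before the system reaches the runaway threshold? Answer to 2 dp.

0.70

Current total gain = -0.0692 + 0.215 + 0.159 = 0.3048.
Margin to runaway = 1 − 0.3048 = 0.70.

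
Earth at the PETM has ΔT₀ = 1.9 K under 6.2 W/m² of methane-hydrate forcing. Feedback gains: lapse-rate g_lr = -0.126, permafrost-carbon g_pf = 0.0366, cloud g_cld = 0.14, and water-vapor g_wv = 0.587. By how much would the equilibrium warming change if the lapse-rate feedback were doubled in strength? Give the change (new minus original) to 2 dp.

Original: g = 0.6376, ΔT = 1.9/(1−0.6376) = 5.2428 K.
With doubled lapse-rate: g' = 0.5116, ΔT' = 1.9/(1−0.5116) = 3.8903 K.
Change = 3.8903 − 5.2428 = -1.35 K.

-1.35 K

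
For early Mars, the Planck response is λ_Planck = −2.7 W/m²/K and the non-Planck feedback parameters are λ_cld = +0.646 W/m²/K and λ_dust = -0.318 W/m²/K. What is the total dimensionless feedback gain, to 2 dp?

Convert to gains: g_cld = 0.646/2.7 = 0.2393; g_dust = -0.318/2.7 = -0.1178.
Total gain g = 0.1215.

0.12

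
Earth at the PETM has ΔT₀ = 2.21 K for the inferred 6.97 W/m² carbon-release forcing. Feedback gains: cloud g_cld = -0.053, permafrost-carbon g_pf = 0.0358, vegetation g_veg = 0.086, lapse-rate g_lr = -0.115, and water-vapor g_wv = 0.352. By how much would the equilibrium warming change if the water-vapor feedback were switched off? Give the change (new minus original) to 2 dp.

Original: g = 0.3058, ΔT = 2.21/(1−0.3058) = 3.1835 K.
Without water-vapor: g' = -0.0462, ΔT' = 2.21/(1+0.0462) = 2.1124 K.
Change = 2.1124 − 3.1835 = -1.07 K.

-1.07 K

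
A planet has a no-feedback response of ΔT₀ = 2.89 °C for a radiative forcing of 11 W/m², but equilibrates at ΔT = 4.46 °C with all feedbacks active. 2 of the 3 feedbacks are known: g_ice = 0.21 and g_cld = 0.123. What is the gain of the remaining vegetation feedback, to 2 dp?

Amplification A = ΔT/ΔT₀ = 4.46/2.89 = 1.543.
Total gain g = 1 − 1/A = 1 − 1/1.543 = 0.3519.
Known gains sum to 0.21 + 0.123 = 0.333.
g_veg = 0.3519 − 0.333 = 0.02.

0.02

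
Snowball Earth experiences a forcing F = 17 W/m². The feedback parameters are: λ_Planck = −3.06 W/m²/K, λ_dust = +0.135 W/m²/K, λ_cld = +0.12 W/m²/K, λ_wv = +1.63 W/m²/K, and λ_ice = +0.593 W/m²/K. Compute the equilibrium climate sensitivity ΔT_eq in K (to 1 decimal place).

Net feedback parameter λ = (−3.06) + (+0.135) + (+0.12) + (+1.63) + (+0.593) = -0.582 W/m²/K.
ΔT = −F/λ = −17/(-0.582) = 29.2 K.

29.2 K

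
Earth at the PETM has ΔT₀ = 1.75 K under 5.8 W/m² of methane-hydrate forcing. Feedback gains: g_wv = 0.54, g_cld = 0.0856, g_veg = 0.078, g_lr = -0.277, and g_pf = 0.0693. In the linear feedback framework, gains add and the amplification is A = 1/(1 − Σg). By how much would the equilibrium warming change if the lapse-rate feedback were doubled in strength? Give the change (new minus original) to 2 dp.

-1.23 K

Original: g = 0.4959, ΔT = 1.75/(1−0.4959) = 3.4715 K.
With doubled lapse-rate: g' = 0.2189, ΔT' = 1.75/(1−0.2189) = 2.2404 K.
Change = 2.2404 − 3.4715 = -1.23 K.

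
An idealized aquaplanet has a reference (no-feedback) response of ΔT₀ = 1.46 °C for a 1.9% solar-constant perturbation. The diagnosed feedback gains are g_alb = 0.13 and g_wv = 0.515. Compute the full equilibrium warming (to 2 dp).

4.11 °C

Total gain g = 0.13 + 0.515 = 0.645.
Amplification A = 1/(1 − 0.645) = 2.817.
ΔT = 1.46 × 2.817 = 4.11 °C.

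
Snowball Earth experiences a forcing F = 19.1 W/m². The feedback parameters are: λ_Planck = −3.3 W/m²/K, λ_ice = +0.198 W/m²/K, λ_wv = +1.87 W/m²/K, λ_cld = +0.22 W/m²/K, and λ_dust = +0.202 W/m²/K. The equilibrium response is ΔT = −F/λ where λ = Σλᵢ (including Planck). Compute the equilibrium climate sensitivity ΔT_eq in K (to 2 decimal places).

Net feedback parameter λ = (−3.3) + (+0.198) + (+1.87) + (+0.22) + (+0.202) = -0.81 W/m²/K.
ΔT = −F/λ = −19.1/(-0.81) = 23.58 K.

23.58 K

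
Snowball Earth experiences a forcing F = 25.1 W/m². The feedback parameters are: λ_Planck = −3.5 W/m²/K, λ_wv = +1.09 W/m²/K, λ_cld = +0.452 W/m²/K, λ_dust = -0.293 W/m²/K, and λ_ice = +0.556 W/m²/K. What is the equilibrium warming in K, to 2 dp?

14.81 K

Net feedback parameter λ = (−3.5) + (+1.09) + (+0.452) + (-0.293) + (+0.556) = -1.695 W/m²/K.
ΔT = −F/λ = −25.1/(-1.695) = 14.81 K.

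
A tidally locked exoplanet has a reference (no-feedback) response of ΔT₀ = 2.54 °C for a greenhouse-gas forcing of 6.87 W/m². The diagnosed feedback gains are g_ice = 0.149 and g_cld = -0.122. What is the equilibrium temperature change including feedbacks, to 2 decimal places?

Total gain g = 0.149 − 0.122 = 0.027.
Amplification A = 1/(1 − 0.027) = 1.028.
ΔT = 2.54 × 1.028 = 2.61 °C.

2.61 °C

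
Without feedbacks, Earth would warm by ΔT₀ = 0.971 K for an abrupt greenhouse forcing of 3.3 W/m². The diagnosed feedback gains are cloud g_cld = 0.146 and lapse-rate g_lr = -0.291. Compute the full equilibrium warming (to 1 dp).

0.8 K

Total gain g = 0.146 − 0.291 = -0.145.
Amplification A = 1/(1 + 0.145) = 0.8734.
ΔT = 0.971 × 0.8734 = 0.8 K.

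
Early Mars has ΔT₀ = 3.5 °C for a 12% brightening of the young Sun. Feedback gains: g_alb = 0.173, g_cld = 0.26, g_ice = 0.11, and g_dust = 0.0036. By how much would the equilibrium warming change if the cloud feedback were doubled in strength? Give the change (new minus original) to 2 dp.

10.38 °C

Original: g = 0.5466, ΔT = 3.5/(1−0.5466) = 7.7195 °C.
With doubled cloud: g' = 0.8066, ΔT' = 3.5/(1−0.8066) = 18.0972 °C.
Change = 18.0972 − 7.7195 = 10.38 °C.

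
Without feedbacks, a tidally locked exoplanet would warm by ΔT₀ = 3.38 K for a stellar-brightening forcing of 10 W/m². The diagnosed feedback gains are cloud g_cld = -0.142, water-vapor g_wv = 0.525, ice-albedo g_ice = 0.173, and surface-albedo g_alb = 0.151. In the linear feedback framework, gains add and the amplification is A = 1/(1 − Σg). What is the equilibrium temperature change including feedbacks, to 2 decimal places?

11.54 K

Total gain g = -0.142 + 0.525 + 0.173 + 0.151 = 0.707.
Amplification A = 1/(1 − 0.707) = 3.413.
ΔT = 3.38 × 3.413 = 11.54 K.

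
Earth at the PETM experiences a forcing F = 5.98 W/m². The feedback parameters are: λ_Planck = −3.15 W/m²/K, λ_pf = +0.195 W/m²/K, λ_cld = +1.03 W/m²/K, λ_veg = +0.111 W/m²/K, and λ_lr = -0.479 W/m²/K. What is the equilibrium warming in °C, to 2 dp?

Net feedback parameter λ = (−3.15) + (+0.195) + (+1.03) + (+0.111) + (-0.479) = -2.293 W/m²/K.
ΔT = −F/λ = −5.98/(-2.293) = 2.61 °C.

2.61 °C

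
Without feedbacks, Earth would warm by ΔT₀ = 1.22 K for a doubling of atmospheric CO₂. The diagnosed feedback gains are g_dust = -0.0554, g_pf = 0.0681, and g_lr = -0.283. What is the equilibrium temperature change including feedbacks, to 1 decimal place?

Total gain g = -0.0554 + 0.0681 − 0.283 = -0.2703.
Amplification A = 1/(1 + 0.2703) = 0.7872.
ΔT = 1.22 × 0.7872 = 1.0 K.

1.0 K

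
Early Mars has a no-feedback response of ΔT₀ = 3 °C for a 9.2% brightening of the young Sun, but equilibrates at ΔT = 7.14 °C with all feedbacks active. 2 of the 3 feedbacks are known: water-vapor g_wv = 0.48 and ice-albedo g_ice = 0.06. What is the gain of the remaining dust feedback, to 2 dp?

Amplification A = ΔT/ΔT₀ = 7.14/3 = 2.38.
Total gain g = 1 − 1/A = 1 − 1/2.38 = 0.5798.
Known gains sum to 0.48 + 0.06 = 0.54.
g_dust = 0.5798 − 0.54 = 0.04.

0.04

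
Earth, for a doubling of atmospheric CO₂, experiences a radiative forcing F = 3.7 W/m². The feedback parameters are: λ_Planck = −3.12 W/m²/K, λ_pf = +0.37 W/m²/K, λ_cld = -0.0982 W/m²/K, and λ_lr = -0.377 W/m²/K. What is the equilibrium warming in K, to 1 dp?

1.1 K

Net feedback parameter λ = (−3.12) + (+0.37) + (-0.0982) + (-0.377) = -3.2252 W/m²/K.
ΔT = −F/λ = −3.7/(-3.2252) = 1.1 K.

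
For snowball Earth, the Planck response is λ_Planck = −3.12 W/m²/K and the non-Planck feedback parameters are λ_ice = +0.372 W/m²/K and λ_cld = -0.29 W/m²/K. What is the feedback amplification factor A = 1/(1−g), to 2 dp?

Convert to gains: g_ice = 0.372/3.12 = 0.1192; g_cld = -0.29/3.12 = -0.09295.
Total gain g = 0.02625.
A = 1/(1 − 0.02625) = 1.03.

1.03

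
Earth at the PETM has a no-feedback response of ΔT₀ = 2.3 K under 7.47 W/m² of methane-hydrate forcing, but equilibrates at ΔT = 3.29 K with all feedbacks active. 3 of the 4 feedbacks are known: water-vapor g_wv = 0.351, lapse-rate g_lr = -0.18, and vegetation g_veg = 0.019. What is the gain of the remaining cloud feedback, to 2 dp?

Amplification A = ΔT/ΔT₀ = 3.29/2.3 = 1.43.
Total gain g = 1 − 1/A = 1 − 1/1.43 = 0.3007.
Known gains sum to 0.351 − 0.18 + 0.019 = 0.19.
g_cld = 0.3007 − 0.19 = 0.11.

0.11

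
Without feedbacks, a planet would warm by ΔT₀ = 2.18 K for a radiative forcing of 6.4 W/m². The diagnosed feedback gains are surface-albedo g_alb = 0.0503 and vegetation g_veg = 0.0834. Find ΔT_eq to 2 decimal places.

Total gain g = 0.0503 + 0.0834 = 0.1337.
Amplification A = 1/(1 − 0.1337) = 1.154.
ΔT = 2.18 × 1.154 = 2.52 K.

2.52 K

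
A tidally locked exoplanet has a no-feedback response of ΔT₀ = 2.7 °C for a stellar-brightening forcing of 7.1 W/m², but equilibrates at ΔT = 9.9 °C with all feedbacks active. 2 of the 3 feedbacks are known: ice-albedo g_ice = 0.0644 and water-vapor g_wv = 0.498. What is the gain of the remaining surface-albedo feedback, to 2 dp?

Amplification A = ΔT/ΔT₀ = 9.9/2.7 = 3.667.
Total gain g = 1 − 1/A = 1 − 1/3.667 = 0.7273.
Known gains sum to 0.0644 + 0.498 = 0.5624.
g_alb = 0.7273 − 0.5624 = 0.16.

0.16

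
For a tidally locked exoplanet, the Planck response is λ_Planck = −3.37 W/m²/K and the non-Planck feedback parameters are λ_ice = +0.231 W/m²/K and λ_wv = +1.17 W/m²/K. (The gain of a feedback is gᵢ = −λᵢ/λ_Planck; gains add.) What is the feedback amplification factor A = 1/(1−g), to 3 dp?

1.712

Convert to gains: g_ice = 0.231/3.37 = 0.06855; g_wv = 1.17/3.37 = 0.3472.
Total gain g = 0.41575.
A = 1/(1 − 0.41575) = 1.712.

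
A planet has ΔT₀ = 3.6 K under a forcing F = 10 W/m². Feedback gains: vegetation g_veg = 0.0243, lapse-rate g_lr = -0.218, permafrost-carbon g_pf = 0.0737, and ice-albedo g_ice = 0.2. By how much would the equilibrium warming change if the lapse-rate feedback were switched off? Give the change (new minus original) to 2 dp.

Original: g = 0.08, ΔT = 3.6/(1−0.08) = 3.9130 K.
Without lapse-rate: g' = 0.298, ΔT' = 3.6/(1−0.298) = 5.1282 K.
Change = 5.1282 − 3.9130 = 1.22 K.

1.22 K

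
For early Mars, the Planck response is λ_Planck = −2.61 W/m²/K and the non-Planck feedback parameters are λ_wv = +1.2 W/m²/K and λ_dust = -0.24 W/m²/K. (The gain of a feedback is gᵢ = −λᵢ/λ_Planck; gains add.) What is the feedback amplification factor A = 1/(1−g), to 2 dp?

Convert to gains: g_wv = 1.2/2.61 = 0.4598; g_dust = -0.24/2.61 = -0.09195.
Total gain g = 0.36785.
A = 1/(1 − 0.36785) = 1.58.

1.58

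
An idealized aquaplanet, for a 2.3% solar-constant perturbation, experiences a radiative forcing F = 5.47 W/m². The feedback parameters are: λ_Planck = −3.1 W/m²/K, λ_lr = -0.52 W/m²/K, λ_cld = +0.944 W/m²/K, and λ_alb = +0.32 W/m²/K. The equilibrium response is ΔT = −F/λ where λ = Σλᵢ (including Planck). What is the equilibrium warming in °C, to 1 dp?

2.3 °C

Net feedback parameter λ = (−3.1) + (-0.52) + (+0.944) + (+0.32) = -2.356 W/m²/K.
ΔT = −F/λ = −5.47/(-2.356) = 2.3 °C.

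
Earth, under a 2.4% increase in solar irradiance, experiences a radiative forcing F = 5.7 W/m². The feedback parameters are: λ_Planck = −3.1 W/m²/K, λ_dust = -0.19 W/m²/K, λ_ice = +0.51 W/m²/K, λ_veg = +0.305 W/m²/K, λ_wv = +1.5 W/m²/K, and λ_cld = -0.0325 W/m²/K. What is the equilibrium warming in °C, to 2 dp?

5.66 °C

Net feedback parameter λ = (−3.1) + (-0.19) + (+0.51) + (+0.305) + (+1.5) + (-0.0325) = -1.0075 W/m²/K.
ΔT = −F/λ = −5.7/(-1.0075) = 5.66 °C.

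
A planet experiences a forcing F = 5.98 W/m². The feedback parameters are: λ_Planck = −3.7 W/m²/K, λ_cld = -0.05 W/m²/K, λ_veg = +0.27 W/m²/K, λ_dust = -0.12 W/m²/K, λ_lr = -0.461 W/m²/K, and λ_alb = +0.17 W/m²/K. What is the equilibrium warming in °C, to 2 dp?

1.54 °C

Net feedback parameter λ = (−3.7) + (-0.05) + (+0.27) + (-0.12) + (-0.461) + (+0.17) = -3.891 W/m²/K.
ΔT = −F/λ = −5.98/(-3.891) = 1.54 °C.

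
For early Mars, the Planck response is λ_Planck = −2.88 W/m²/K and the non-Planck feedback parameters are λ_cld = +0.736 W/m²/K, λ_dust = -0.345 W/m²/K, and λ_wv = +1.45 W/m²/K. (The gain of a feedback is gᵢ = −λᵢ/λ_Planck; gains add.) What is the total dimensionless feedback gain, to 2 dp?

Convert to gains: g_cld = 0.736/2.88 = 0.2556; g_dust = -0.345/2.88 = -0.1198; g_wv = 1.45/2.88 = 0.5035.
Total gain g = 0.6393.

0.64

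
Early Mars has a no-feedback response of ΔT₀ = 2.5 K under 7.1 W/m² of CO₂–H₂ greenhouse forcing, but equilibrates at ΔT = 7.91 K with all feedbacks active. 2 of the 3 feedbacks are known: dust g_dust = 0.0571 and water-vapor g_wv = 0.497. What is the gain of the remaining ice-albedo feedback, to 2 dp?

0.13

Amplification A = ΔT/ΔT₀ = 7.91/2.5 = 3.164.
Total gain g = 1 − 1/A = 1 − 1/3.164 = 0.6839.
Known gains sum to 0.0571 + 0.497 = 0.5541.
g_ice = 0.6839 − 0.5541 = 0.13.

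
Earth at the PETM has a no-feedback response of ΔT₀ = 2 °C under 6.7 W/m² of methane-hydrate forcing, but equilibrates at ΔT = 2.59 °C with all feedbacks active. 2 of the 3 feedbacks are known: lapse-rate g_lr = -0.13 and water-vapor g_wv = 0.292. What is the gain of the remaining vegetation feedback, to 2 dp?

0.07

Amplification A = ΔT/ΔT₀ = 2.59/2 = 1.295.
Total gain g = 1 − 1/A = 1 − 1/1.295 = 0.2278.
Known gains sum to -0.13 + 0.292 = 0.162.
g_veg = 0.2278 − 0.162 = 0.07.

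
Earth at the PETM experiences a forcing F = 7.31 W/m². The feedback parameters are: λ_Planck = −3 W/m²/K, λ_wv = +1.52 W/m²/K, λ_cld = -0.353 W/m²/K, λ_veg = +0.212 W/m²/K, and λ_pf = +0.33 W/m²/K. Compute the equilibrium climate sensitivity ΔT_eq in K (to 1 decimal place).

5.7 K

Net feedback parameter λ = (−3) + (+1.52) + (-0.353) + (+0.212) + (+0.33) = -1.291 W/m²/K.
ΔT = −F/λ = −7.31/(-1.291) = 5.7 K.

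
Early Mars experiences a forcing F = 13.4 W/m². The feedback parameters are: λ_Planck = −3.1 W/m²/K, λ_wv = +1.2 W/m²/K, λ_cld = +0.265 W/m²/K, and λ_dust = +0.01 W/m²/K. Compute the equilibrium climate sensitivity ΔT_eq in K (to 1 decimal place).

8.2 K

Net feedback parameter λ = (−3.1) + (+1.2) + (+0.265) + (+0.01) = -1.625 W/m²/K.
ΔT = −F/λ = −13.4/(-1.625) = 8.2 K.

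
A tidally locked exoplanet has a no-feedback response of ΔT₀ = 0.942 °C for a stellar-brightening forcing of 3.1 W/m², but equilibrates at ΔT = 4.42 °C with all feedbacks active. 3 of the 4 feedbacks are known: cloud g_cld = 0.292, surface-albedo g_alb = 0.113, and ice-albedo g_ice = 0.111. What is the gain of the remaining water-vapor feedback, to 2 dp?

0.27

Amplification A = ΔT/ΔT₀ = 4.42/0.942 = 4.692.
Total gain g = 1 − 1/A = 1 − 1/4.692 = 0.7869.
Known gains sum to 0.292 + 0.113 + 0.111 = 0.516.
g_wv = 0.7869 − 0.516 = 0.27.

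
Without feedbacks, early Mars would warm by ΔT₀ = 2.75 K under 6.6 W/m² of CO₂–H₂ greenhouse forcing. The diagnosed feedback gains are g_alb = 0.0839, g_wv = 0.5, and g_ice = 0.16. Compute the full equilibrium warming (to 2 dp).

Total gain g = 0.0839 + 0.5 + 0.16 = 0.7439.
Amplification A = 1/(1 − 0.7439) = 3.905.
ΔT = 2.75 × 3.905 = 10.74 K.

10.74 K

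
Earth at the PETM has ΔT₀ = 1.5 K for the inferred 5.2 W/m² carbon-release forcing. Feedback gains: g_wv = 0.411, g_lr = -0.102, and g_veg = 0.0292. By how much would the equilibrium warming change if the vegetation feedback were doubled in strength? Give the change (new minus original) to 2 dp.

Original: g = 0.3382, ΔT = 1.5/(1−0.3382) = 2.2665 K.
With doubled vegetation: g' = 0.3674, ΔT' = 1.5/(1−0.3674) = 2.3712 K.
Change = 2.3712 − 2.2665 = 0.10 K.

0.10 K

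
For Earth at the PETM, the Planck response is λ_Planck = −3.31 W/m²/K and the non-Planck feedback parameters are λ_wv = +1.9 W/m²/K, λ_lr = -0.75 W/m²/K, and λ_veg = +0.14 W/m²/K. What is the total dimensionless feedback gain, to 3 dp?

Convert to gains: g_wv = 1.9/3.31 = 0.574; g_lr = -0.75/3.31 = -0.2266; g_veg = 0.14/3.31 = 0.0423.
Total gain g = 0.3897.

0.390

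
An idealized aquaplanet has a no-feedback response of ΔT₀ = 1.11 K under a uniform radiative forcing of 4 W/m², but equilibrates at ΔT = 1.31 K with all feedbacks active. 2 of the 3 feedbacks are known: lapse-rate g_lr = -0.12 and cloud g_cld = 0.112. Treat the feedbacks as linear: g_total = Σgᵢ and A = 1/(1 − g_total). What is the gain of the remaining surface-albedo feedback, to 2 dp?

Amplification A = ΔT/ΔT₀ = 1.31/1.11 = 1.18.
Total gain g = 1 − 1/A = 1 − 1/1.18 = 0.1525.
Known gains sum to -0.12 + 0.112 = -0.008.
g_alb = 0.1525 + 0.008 = 0.16.

0.16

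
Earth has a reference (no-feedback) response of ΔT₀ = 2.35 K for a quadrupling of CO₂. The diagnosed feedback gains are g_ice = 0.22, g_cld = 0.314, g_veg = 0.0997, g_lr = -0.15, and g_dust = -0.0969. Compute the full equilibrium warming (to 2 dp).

3.83 K

Total gain g = 0.22 + 0.314 + 0.0997 − 0.15 − 0.0969 = 0.3868.
Amplification A = 1/(1 − 0.3868) = 1.631.
ΔT = 2.35 × 1.631 = 3.83 K.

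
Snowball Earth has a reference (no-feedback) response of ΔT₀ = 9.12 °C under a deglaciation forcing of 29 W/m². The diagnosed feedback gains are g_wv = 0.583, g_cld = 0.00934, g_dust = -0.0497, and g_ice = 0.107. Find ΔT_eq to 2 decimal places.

26.03 °C

Total gain g = 0.583 + 0.00934 − 0.0497 + 0.107 = 0.64964.
Amplification A = 1/(1 − 0.64964) = 2.854.
ΔT = 9.12 × 2.854 = 26.03 °C.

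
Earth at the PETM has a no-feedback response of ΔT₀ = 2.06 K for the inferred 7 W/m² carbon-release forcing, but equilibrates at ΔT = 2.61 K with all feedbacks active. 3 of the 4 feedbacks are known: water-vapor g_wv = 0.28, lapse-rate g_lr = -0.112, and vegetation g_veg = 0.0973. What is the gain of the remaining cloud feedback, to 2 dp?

-0.05

Amplification A = ΔT/ΔT₀ = 2.61/2.06 = 1.267.
Total gain g = 1 − 1/A = 1 − 1/1.267 = 0.2107.
Known gains sum to 0.28 − 0.112 + 0.0973 = 0.2653.
g_cld = 0.2107 − 0.2653 = -0.05.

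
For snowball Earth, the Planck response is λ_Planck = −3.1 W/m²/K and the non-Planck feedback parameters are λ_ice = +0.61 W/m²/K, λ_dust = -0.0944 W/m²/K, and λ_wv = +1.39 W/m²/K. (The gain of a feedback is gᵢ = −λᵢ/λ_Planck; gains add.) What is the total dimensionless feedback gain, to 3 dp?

0.615

Convert to gains: g_ice = 0.61/3.1 = 0.1968; g_dust = -0.0944/3.1 = -0.03045; g_wv = 1.39/3.1 = 0.4484.
Total gain g = 0.61475.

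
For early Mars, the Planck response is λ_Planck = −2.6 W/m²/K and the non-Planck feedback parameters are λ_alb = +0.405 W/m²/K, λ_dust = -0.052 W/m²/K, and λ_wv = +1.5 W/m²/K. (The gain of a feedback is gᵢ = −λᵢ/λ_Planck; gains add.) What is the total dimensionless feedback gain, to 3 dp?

Convert to gains: g_alb = 0.405/2.6 = 0.1558; g_dust = -0.052/2.6 = -0.02; g_wv = 1.5/2.6 = 0.5769.
Total gain g = 0.7127.

0.713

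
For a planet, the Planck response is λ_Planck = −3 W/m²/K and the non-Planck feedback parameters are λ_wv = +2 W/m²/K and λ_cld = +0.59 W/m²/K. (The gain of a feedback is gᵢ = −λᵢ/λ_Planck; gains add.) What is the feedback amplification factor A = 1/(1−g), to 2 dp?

7.32

Convert to gains: g_wv = 2/3 = 0.6667; g_cld = 0.59/3 = 0.1967.
Total gain g = 0.8634.
A = 1/(1 − 0.8634) = 7.32.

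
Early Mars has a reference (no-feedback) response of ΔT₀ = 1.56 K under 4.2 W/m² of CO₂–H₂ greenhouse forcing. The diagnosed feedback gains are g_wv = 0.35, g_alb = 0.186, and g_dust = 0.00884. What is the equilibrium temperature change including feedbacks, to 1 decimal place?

3.4 K

Total gain g = 0.35 + 0.186 + 0.00884 = 0.54484.
Amplification A = 1/(1 − 0.54484) = 2.197.
ΔT = 1.56 × 2.197 = 3.4 K.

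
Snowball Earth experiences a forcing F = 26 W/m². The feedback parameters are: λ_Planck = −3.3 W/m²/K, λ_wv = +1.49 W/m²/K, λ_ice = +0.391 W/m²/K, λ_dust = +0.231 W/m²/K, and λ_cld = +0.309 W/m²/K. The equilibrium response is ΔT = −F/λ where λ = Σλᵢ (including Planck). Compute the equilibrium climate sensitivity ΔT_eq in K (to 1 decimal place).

Net feedback parameter λ = (−3.3) + (+1.49) + (+0.391) + (+0.231) + (+0.309) = -0.879 W/m²/K.
ΔT = −F/λ = −26/(-0.879) = 29.6 K.

29.6 K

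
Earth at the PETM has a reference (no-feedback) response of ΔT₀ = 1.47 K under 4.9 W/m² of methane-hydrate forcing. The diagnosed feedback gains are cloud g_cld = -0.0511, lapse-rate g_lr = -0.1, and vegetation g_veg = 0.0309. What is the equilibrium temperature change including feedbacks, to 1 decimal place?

Total gain g = -0.0511 − 0.1 + 0.0309 = -0.1202.
Amplification A = 1/(1 + 0.1202) = 0.8927.
ΔT = 1.47 × 0.8927 = 1.3 K.

1.3 K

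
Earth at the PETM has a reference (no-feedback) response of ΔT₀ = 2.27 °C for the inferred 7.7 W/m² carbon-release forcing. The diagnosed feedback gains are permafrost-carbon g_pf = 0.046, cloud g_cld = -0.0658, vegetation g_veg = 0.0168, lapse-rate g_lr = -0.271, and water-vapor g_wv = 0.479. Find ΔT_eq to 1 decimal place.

2.9 °C

Total gain g = 0.046 − 0.0658 + 0.0168 − 0.271 + 0.479 = 0.205.
Amplification A = 1/(1 − 0.205) = 1.258.
ΔT = 2.27 × 1.258 = 2.9 °C.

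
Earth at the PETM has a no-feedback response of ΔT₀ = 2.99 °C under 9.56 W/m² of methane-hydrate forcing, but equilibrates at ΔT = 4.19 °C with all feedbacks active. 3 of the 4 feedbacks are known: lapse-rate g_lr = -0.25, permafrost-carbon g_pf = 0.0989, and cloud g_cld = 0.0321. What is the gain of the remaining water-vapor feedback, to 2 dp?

Amplification A = ΔT/ΔT₀ = 4.19/2.99 = 1.401.
Total gain g = 1 − 1/A = 1 − 1/1.401 = 0.2862.
Known gains sum to -0.25 + 0.0989 + 0.0321 = -0.119.
g_wv = 0.2862 + 0.119 = 0.41.

0.41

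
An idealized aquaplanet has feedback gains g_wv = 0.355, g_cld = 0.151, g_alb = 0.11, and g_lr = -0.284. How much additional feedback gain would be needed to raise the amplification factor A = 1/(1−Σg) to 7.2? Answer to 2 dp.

0.53

Current total gain = 0.332.
Target gain for A = 7.2: g* = 1 − 1/7.2 = 0.8611.
Additional gain needed = 0.8611 − 0.332 = 0.53.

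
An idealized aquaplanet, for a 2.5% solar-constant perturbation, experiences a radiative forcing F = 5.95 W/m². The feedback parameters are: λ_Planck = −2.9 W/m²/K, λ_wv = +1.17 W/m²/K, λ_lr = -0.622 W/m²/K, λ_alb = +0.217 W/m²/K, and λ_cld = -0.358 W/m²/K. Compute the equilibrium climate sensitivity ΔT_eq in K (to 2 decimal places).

Net feedback parameter λ = (−2.9) + (+1.17) + (-0.622) + (+0.217) + (-0.358) = -2.493 W/m²/K.
ΔT = −F/λ = −5.95/(-2.493) = 2.39 K.

2.39 K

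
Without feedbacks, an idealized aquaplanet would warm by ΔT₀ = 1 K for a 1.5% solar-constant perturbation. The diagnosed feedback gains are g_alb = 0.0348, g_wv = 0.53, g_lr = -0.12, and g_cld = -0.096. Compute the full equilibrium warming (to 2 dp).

1.54 K

Total gain g = 0.0348 + 0.53 − 0.12 − 0.096 = 0.3488.
Amplification A = 1/(1 − 0.3488) = 1.536.
ΔT = 1 × 1.536 = 1.54 K.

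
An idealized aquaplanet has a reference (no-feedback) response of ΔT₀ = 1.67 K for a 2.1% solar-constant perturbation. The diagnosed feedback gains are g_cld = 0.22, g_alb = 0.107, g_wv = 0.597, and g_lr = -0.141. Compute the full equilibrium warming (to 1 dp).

Total gain g = 0.22 + 0.107 + 0.597 − 0.141 = 0.783.
Amplification A = 1/(1 − 0.783) = 4.608.
ΔT = 1.67 × 4.608 = 7.7 K.

7.7 K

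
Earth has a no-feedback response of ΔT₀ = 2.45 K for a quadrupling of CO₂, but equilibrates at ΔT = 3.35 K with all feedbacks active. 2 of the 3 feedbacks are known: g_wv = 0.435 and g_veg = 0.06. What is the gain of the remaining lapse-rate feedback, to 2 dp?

-0.23

Amplification A = ΔT/ΔT₀ = 3.35/2.45 = 1.367.
Total gain g = 1 − 1/A = 1 − 1/1.367 = 0.2685.
Known gains sum to 0.435 + 0.06 = 0.495.
g_lr = 0.2685 − 0.495 = -0.23.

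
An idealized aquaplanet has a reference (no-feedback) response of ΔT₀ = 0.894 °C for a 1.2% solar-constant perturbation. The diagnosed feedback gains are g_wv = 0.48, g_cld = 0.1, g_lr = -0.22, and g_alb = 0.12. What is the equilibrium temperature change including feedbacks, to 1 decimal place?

Total gain g = 0.48 + 0.1 − 0.22 + 0.12 = 0.48.
Amplification A = 1/(1 − 0.48) = 1.923.
ΔT = 0.894 × 1.923 = 1.7 °C.

1.7 °C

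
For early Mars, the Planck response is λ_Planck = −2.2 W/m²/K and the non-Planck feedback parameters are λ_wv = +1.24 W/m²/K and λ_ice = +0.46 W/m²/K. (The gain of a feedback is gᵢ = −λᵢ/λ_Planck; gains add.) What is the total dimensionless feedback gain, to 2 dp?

Convert to gains: g_wv = 1.24/2.2 = 0.5636; g_ice = 0.46/2.2 = 0.2091.
Total gain g = 0.7727.

0.77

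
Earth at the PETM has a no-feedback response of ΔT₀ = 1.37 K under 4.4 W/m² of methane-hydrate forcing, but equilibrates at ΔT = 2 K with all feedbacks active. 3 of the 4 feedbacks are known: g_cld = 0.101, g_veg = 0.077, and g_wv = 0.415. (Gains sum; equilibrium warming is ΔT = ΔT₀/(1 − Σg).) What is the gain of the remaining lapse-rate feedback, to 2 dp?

-0.28

Amplification A = ΔT/ΔT₀ = 2/1.37 = 1.46.
Total gain g = 1 − 1/A = 1 − 1/1.46 = 0.3151.
Known gains sum to 0.101 + 0.077 + 0.415 = 0.593.
g_lr = 0.3151 − 0.593 = -0.28.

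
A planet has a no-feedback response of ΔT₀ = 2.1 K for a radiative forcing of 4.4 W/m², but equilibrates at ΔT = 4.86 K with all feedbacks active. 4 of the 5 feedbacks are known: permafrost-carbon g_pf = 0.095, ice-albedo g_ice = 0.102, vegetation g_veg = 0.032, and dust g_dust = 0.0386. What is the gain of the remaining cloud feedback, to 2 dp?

Amplification A = ΔT/ΔT₀ = 4.86/2.1 = 2.314.
Total gain g = 1 − 1/A = 1 − 1/2.314 = 0.5678.
Known gains sum to 0.095 + 0.102 + 0.032 + 0.0386 = 0.2676.
g_cld = 0.5678 − 0.2676 = 0.30.

0.30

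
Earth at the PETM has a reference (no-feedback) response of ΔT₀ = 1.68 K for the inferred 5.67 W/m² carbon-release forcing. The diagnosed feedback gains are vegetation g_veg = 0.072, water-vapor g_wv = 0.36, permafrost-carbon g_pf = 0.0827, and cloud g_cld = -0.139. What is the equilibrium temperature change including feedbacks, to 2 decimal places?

2.69 K

Total gain g = 0.072 + 0.36 + 0.0827 − 0.139 = 0.3757.
Amplification A = 1/(1 − 0.3757) = 1.602.
ΔT = 1.68 × 1.602 = 2.69 K.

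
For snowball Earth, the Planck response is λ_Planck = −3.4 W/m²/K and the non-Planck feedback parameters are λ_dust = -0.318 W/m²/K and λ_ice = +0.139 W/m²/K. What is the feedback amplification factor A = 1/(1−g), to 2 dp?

0.95

Convert to gains: g_dust = -0.318/3.4 = -0.09353; g_ice = 0.139/3.4 = 0.04088.
Total gain g = -0.05265.
A = 1/(1 + 0.05265) = 0.95.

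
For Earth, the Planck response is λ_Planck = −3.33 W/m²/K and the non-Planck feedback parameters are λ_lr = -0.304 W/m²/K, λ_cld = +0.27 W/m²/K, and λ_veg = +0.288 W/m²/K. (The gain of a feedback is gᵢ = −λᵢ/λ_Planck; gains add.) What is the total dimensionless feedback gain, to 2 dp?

0.08

Convert to gains: g_lr = -0.304/3.33 = -0.09129; g_cld = 0.27/3.33 = 0.08108; g_veg = 0.288/3.33 = 0.08649.
Total gain g = 0.07628.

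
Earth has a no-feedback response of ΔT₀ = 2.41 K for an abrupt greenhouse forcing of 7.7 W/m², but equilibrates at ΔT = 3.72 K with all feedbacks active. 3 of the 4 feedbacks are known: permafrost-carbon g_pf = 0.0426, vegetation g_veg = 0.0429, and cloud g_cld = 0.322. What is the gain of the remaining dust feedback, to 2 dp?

Amplification A = ΔT/ΔT₀ = 3.72/2.41 = 1.544.
Total gain g = 1 − 1/A = 1 − 1/1.544 = 0.3523.
Known gains sum to 0.0426 + 0.0429 + 0.322 = 0.4075.
g_dust = 0.3523 − 0.4075 = -0.06.

-0.06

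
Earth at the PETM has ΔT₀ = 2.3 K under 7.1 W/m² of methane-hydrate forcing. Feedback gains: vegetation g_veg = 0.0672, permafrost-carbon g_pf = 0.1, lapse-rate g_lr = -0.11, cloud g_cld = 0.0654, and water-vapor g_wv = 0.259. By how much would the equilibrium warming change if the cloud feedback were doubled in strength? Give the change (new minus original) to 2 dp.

0.44 K

Original: g = 0.3816, ΔT = 2.3/(1−0.3816) = 3.7193 K.
With doubled cloud: g' = 0.447, ΔT' = 2.3/(1−0.447) = 4.1591 K.
Change = 4.1591 − 3.7193 = 0.44 K.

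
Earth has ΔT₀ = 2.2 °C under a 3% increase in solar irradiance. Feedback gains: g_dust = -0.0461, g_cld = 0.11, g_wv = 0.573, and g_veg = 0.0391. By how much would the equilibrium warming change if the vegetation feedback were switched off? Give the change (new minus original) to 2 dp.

-0.73 °C

Original: g = 0.676, ΔT = 2.2/(1−0.676) = 6.7901 °C.
Without vegetation: g' = 0.6369, ΔT' = 2.2/(1−0.6369) = 6.0589 °C.
Change = 6.0589 − 6.7901 = -0.73 °C.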